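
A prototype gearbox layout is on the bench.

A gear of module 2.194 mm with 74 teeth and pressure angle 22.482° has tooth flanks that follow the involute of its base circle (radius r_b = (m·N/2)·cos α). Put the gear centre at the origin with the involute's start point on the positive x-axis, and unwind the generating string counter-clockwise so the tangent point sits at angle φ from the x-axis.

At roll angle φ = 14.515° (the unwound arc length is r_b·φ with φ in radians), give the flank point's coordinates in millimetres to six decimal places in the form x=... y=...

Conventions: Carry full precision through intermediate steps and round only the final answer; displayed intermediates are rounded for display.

topology: single-mesh involute geometry — m = 2.194, N = 74
pitch radius r_p = m·N/2 = 2.194·74/2 = 81.178000
base radius r_b = r_p·cos α = 81.178000·cos 22.482° = 75.008448
roll angle φ = 14.515° = 0.25333454 rad
x = r_b·(cos φ + φ·sin φ) = 77.376928
y = r_b·(sin φ − φ·cos φ) = 0.403908

x=77.376928 y=0.403908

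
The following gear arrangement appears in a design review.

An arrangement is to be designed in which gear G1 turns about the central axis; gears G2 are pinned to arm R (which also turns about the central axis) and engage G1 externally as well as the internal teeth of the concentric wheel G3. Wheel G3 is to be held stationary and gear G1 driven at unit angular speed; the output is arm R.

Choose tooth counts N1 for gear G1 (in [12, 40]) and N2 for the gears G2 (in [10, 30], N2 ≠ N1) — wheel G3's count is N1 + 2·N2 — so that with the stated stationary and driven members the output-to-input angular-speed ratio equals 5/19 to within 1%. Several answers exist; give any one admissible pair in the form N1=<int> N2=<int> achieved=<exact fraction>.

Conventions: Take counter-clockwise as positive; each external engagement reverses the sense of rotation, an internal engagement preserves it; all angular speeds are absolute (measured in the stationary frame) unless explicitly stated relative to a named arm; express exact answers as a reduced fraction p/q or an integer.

N1=20 N2=18 achieved=5/19

design class (target 5/19): planetary set
Willis with ω_ring = 0: ω_arm/ω_sun = N1/(N1+N3); set equal to 5/19  ⇒  N3/N1 = 1/(5/19) − 1 = 14/5
N3 = N1 + 2·N2  ⇒  N2/N1 = (N3/N1 − 1)/2 = (14/5 − 1)/2 = 9/10
smallest multiple with N1 ≥ 12 and N2 ≥ 10: k = 2  ⇒  N1 = 2·10 = 20, N2 = 2·9 = 18 (N1 ≤ 40, N2 ≤ 30, N2 ≠ N1 ✓), N3 = 20 + 2·18 = 56
check: N1/(N1+N3) with N1 = 20, N3 = 56 gives 5/19; |achieved − target| = 0 ≤ 1/380 ✓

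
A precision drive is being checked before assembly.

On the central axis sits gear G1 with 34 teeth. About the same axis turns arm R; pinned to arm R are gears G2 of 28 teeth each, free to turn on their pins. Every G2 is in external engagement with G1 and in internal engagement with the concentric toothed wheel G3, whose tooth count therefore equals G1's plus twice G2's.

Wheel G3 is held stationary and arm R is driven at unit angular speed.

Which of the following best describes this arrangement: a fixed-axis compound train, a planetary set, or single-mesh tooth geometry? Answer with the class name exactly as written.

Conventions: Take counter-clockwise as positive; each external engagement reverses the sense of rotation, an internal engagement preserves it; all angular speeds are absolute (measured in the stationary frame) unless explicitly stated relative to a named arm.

planetary set (34T centre, 28T on arm, 90T internal) — Willis relation
classification: planetary set

planetary set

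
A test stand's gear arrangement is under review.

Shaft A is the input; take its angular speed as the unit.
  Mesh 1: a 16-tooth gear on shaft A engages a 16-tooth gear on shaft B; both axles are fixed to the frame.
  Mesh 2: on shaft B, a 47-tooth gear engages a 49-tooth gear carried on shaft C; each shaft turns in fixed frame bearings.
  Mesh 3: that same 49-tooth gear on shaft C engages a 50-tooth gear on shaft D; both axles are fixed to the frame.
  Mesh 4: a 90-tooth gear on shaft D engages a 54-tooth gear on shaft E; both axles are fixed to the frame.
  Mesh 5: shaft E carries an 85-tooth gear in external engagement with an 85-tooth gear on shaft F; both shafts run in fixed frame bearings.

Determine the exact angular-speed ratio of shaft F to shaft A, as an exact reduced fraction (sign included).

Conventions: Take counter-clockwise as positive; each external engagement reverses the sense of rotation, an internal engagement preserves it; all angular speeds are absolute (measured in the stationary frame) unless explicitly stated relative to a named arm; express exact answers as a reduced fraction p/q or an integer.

class = fixed-axis compound train [5 meshes; 5 ratios multiply, 5 sense flips]
mesh 1 [16T→16T]: running ratio 1, sense −
mesh 2 [47T→49T]: running ratio 47/49, sense +
mesh 3 [49T→50T]: running ratio 47/50, sense −
mesh 4 [90T→54T]: running ratio 47/30, sense +
mesh 5 [85T→85T]: running ratio 47/30, sense −
ω_out/ω_in = -47/30

-47/30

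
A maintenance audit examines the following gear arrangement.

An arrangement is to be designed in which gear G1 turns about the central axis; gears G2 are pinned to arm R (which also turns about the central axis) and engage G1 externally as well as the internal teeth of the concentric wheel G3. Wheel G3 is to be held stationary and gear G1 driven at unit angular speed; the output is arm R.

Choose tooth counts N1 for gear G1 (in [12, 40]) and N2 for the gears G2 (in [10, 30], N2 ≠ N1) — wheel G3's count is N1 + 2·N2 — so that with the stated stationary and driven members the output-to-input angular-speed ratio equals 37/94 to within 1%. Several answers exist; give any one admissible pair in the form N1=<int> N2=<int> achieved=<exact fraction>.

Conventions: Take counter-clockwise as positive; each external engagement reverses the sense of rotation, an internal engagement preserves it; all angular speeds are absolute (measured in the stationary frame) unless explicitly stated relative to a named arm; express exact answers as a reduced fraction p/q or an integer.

planetary set to be sized for 37/94 (Willis relation)
Willis with ω_ring = 0: ω_arm/ω_sun = N1/(N1+N3); set equal to 37/94  ⇒  N3/N1 = 1/(37/94) − 1 = 57/37
N3 = N1 + 2·N2  ⇒  N2/N1 = (N3/N1 − 1)/2 = (57/37 − 1)/2 = 10/37
smallest multiple with N1 ≥ 12 and N2 ≥ 10: k = 1  ⇒  N1 = 1·37 = 37, N2 = 1·10 = 10 (N1 ≤ 40, N2 ≤ 30, N2 ≠ N1 ✓), N3 = 37 + 2·10 = 57
check: N1/(N1+N3) with N1 = 37, N3 = 57 gives 37/94; |achieved − target| = 0 ≤ 37/9400 ✓

N1=37 N2=10 achieved=37/94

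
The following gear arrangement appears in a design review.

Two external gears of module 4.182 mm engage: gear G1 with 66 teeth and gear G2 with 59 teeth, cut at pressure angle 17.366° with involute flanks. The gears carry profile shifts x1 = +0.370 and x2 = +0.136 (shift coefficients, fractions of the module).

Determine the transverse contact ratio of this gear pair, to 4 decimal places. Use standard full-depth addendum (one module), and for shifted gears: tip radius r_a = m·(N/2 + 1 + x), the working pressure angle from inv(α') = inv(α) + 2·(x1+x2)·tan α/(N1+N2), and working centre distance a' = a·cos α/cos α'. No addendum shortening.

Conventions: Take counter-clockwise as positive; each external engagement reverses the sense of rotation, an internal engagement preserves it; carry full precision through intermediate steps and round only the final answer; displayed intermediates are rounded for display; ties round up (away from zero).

class = single-mesh tooth geometry [involute pair 66T × 59T, m = 4.182]
base radii: r_b1 = 131.715357, r_b2 = 117.745547
tip radii: r_a1 = 143.735340, r_a2 = 128.119752
inv(α') = inv(17.366°) + 2·(+0.370+0.136)·tan α/(66+59) = 0.01216742  ⇒  α' = 18.73128°
a' = a·cos α / cos α' = 261.3750·cos 17.366°/cos 18.73128° = 263.412521
action lengths: √(r_a1²−r_b1²) = 57.540530, √(r_a2²−r_b2²) = 50.504030
base pitch p_b = π·m·cos α = 12.539273
CR = (57.540530 + 50.504030 − 263.412521·sin 18.73128°)/12.539273 = 1.870514
contact ratio ≈ 1.8705

1.8705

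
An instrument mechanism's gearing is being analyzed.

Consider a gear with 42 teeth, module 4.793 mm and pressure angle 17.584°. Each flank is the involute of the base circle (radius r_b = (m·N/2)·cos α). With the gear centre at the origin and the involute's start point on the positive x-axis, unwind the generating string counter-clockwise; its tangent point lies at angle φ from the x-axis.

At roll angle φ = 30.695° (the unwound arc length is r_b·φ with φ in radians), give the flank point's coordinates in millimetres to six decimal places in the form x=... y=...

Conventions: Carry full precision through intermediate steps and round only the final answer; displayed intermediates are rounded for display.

x=108.746767 y=4.777962

single-mesh involute tooth geometry (42T wheel at module 4.793)
pitch radius r_p = m·N/2 = 4.793·42/2 = 100.653000
base radius r_b = r_p·cos α = 100.653000·cos 17.584° = 95.949995
roll angle φ = 30.695° = 0.53572881 rad
x = r_b·(cos φ + φ·sin φ) = 108.746767
y = r_b·(sin φ − φ·cos φ) = 4.777962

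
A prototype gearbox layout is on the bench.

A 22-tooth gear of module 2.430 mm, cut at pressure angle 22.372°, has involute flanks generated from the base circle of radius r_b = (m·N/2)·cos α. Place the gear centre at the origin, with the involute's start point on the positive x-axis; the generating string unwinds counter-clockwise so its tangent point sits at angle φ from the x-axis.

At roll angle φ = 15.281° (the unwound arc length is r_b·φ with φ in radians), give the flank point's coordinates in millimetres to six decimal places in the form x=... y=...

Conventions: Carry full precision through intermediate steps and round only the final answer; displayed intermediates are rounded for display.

single-mesh involute tooth geometry (22T wheel at module 2.430)
pitch radius r_p = m·N/2 = 2.430·22/2 = 26.730000
base radius r_b = r_p·cos α = 26.730000·cos 22.372° = 24.718090
roll angle φ = 15.281° = 0.26670376 rad
x = r_b·(cos φ + φ·sin φ) = 25.581629
y = r_b·(sin φ − φ·cos φ) = 0.155199

x=25.581629 y=0.155199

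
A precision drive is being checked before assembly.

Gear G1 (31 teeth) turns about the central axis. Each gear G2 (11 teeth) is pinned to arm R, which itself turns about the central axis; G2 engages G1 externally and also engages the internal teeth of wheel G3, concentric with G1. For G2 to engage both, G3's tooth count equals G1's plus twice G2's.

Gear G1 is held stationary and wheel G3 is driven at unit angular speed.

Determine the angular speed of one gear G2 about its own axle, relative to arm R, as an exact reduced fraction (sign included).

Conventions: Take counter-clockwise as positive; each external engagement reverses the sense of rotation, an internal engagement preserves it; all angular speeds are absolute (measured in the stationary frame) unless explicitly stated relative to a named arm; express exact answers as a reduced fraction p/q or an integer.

1643/924

recognized (axles ride arm R): planetary set, 31/11/53 teeth
ring teeth: 31 + 2·11 = 53
31(ω_sun−ω_arm) = −53(ω_ring−ω_arm),  ω_sun = 0, ω_ring = 1
31(0−ω_arm) = −53(1−ω_arm)  ⇒  84·ω_arm = 53  ⇒  ω_arm = 53/84
sun–planet mesh: 31·(0−53/84) = −11·(ω_p−ω_arm)  ⇒  ω_p−ω_arm = 1643/924
exact speed ratio = 1643/924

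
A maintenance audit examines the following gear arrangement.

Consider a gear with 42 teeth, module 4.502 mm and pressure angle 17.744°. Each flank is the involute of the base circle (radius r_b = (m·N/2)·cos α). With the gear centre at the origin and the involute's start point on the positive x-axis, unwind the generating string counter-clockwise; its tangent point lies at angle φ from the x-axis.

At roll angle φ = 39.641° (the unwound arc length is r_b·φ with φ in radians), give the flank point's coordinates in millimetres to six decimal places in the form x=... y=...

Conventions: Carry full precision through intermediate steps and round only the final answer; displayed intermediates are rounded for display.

topology: single-mesh involute geometry — m = 4.502, N = 42
pitch radius r_p = m·N/2 = 4.502·42/2 = 94.542000
base radius r_b = r_p·cos α = 94.542000·cos 17.744° = 90.044421
roll angle φ = 39.641° = 0.69186597 rad
x = r_b·(cos φ + φ·sin φ) = 109.084336
y = r_b·(sin φ − φ·cos φ) = 9.472585

x=109.084336 y=9.472585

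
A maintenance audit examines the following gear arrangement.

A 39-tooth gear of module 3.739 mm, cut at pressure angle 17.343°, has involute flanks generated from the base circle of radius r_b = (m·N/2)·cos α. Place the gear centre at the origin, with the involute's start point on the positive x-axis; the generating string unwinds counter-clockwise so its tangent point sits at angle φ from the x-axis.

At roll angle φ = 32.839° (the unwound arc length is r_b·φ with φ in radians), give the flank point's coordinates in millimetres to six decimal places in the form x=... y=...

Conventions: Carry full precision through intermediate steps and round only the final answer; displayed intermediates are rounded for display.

x=80.105100 y=4.226000

class = single-mesh tooth geometry [base-circle involute, m = 3.739, 39T]
pitch radius r_p = m·N/2 = 3.739·39/2 = 72.910500
base radius r_b = r_p·cos α = 72.910500·cos 17.343° = 69.595796
roll angle φ = 32.839° = 0.57314867 rad
x = r_b·(cos φ + φ·sin φ) = 80.105100
y = r_b·(sin φ − φ·cos φ) = 4.226000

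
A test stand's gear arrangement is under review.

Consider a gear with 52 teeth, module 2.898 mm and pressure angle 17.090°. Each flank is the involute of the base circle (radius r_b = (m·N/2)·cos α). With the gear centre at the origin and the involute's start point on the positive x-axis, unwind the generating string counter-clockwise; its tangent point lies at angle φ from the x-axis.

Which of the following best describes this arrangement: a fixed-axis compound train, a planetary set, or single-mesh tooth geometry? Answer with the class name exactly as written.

topology: single-mesh involute geometry — m = 2.898, N = 52
classification: single-mesh tooth geometry

single-mesh tooth geometry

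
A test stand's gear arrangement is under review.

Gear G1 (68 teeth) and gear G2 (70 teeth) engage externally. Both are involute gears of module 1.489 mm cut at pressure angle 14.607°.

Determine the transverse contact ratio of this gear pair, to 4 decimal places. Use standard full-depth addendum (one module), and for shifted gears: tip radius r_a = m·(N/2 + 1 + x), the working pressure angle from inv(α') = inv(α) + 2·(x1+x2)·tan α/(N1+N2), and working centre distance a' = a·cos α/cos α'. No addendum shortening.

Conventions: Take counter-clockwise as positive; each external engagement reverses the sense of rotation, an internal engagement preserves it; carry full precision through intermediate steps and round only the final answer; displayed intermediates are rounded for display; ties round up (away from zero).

2.2171

recognized (one external pair, fixed centres): single-mesh tooth geometry, m = 1.489, N1 = 68, N2 = 70
base radii: r_b1 = 48.989685, r_b2 = 50.430558
tip radii: r_a1 = 52.115000, r_a2 = 53.604000
no profile shift: α' = α, a' = a
action lengths: √(r_a1²−r_b1²) = 17.775938, √(r_a2²−r_b2²) = 18.169965
base pitch p_b = π·m·cos α = 4.526636
CR = (17.775938 + 18.169965 − 102.741000·sin 14.60700°)/4.526636 = 2.217076
contact ratio ≈ 2.2171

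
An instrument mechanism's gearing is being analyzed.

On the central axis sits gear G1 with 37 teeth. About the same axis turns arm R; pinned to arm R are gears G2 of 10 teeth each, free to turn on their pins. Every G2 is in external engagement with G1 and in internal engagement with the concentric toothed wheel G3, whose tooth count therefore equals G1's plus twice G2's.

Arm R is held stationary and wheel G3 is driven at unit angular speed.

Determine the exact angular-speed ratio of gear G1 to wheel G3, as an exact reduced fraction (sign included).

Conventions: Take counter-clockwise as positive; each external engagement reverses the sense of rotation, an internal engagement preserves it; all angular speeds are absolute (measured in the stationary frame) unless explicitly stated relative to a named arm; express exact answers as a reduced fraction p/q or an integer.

-57/37

topology: planetary set — G1 37T / G2 10T / G3 57T, arm = carrier (Willis)
ring teeth: 37 + 2·10 = 57
37(ω_sun−ω_arm) = −57(ω_ring−ω_arm),  ω_arm = 0, ω_ring = 1
ω_sun = 0 − (57/37)(1−0) = -57/37
ω_out/ω_in = -57/37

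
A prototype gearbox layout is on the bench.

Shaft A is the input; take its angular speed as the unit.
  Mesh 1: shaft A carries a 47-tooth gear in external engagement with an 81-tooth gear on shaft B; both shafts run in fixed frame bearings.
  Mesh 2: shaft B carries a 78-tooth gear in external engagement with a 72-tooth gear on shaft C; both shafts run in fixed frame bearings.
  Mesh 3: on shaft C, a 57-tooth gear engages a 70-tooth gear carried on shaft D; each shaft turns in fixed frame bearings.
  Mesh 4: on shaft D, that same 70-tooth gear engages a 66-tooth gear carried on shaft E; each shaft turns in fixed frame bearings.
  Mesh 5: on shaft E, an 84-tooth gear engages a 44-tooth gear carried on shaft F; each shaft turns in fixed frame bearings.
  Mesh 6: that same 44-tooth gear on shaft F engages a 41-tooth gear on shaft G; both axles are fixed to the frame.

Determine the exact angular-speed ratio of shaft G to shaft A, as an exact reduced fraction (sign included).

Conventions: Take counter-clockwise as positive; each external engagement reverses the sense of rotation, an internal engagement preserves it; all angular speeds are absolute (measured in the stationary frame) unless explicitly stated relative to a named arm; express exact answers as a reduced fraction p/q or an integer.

class = fixed-axis compound train [6 meshes; 6 ratios multiply, 6 sense flips]
mesh 1 [47T→81T]: running ratio 47/81, sense −
mesh 2 [78T→72T]: running ratio 611/972, sense +
mesh 3 [57T→70T]: running ratio 11609/22680, sense −
mesh 4 [70T→66T]: running ratio 11609/21384, sense +
mesh 5 [84T→44T]: running ratio 81263/78408, sense −
mesh 6 [44T→41T]: running ratio 81263/73062, sense +
ω_out/ω_in = 81263/73062

81263/73062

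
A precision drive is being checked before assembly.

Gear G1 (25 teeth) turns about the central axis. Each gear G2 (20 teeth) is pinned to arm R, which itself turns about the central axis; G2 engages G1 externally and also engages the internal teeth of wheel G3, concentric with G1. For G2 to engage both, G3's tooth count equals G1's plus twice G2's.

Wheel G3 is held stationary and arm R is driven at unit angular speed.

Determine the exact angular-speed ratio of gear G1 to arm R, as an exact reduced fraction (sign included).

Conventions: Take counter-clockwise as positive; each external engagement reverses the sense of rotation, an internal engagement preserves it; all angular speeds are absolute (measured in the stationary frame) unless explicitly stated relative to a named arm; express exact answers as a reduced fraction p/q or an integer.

18/5

class = planetary set [G3 = 25+2·20 = 65; Willis about the carrier]
ring teeth: 25 + 2·20 = 65
25(ω_sun−ω_arm) = −65(ω_ring−ω_arm),  ω_ring = 0, ω_arm = 1
ω_sun = 1 − (65/25)(0−1) = 18/5
ω_out/ω_in = 18/5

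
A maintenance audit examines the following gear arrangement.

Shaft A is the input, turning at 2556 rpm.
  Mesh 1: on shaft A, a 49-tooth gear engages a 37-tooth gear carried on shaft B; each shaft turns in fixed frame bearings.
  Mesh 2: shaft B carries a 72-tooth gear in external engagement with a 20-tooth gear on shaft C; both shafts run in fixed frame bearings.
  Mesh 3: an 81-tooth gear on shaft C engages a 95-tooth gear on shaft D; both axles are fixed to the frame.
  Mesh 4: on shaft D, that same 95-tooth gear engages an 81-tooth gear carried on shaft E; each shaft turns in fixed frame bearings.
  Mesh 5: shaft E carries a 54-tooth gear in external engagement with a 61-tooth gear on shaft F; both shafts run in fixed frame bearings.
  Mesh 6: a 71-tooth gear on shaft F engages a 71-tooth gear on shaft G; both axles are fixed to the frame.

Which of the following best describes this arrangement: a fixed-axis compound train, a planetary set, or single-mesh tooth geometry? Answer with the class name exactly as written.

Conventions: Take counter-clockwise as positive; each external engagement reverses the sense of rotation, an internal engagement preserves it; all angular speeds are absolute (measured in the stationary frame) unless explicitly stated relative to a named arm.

6-mesh fixed-axis compound train (all bearings frame-fixed)
classification: fixed-axis compound train

fixed-axis compound train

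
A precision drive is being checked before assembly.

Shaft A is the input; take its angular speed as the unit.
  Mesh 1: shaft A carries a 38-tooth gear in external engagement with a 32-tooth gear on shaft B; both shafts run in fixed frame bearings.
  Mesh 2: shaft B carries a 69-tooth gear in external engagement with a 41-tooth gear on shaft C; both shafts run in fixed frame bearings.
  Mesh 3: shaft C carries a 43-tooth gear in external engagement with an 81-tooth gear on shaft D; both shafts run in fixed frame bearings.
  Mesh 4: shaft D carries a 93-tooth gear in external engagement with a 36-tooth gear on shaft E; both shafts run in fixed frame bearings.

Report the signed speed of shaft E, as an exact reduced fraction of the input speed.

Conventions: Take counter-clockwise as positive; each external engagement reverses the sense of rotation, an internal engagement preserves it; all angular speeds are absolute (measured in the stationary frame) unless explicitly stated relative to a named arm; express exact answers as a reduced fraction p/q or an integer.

582521/212544

4-mesh fixed-axis compound train (all bearings frame-fixed)
mesh 1 [38T→32T]: |ω|/ω_in = 1×38/32 = 19/16, sense flips to −
mesh 2 [69T→41T]: |ω|/ω_in = (19/16)×69/41 = 1311/656, sense flips to +
mesh 3 [43T→81T]: |ω|/ω_in = (1311/656)×43/81 = 18791/17712, sense flips to −
mesh 4 [93T→36T]: |ω|/ω_in = (18791/17712)×93/36 = 582521/212544, sense flips to +
signed output speed (× input speed) = 582521/212544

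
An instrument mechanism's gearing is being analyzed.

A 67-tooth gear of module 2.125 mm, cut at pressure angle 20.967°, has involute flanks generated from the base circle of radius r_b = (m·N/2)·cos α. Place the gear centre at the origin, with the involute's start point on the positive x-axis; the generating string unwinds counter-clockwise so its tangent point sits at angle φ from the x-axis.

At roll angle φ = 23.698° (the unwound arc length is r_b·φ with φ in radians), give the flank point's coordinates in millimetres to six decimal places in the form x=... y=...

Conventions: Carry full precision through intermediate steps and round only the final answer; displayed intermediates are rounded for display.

topology: single-mesh involute geometry — m = 2.125, N = 67
pitch radius r_p = m·N/2 = 2.125·67/2 = 71.187500
base radius r_b = r_p·cos α = 71.187500·cos 20.967° = 66.473939
roll angle φ = 23.698° = 0.41360813 rad
x = r_b·(cos φ + φ·sin φ) = 71.918970
y = r_b·(sin φ − φ·cos φ) = 1.541166

x=71.918970 y=1.541166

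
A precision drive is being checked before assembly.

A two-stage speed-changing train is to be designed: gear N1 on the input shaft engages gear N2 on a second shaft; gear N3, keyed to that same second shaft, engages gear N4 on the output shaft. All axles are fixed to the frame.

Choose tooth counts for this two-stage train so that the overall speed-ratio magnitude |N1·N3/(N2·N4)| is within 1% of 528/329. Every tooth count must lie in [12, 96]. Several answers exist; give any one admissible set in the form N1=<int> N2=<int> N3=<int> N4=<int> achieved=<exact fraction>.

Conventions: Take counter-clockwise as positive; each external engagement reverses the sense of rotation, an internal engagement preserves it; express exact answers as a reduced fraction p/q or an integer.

design class (target 528/329): fixed-axis compound train
target = 528/329 in lowest terms: an exact hit needs N1·N3 = k·528 and N2·N4 = k·329 for one integer k, every count in [12, 96]; additionally prefer no 1:1 stage (N1 ≠ N2, N3 ≠ N4)
k = 1: no 1:1-free in-range split of k·528 and k·329 into factor pairs; take k = 2
k = 2: N1·N3 = 1056 = 12·88, N2·N4 = 658 = 14·47
achieved = 12·88/(14·47) = 528/329; |achieved − target| = 0 ≤ 132/8225 ✓

N1=12 N2=14 N3=88 N4=47 achieved=528/329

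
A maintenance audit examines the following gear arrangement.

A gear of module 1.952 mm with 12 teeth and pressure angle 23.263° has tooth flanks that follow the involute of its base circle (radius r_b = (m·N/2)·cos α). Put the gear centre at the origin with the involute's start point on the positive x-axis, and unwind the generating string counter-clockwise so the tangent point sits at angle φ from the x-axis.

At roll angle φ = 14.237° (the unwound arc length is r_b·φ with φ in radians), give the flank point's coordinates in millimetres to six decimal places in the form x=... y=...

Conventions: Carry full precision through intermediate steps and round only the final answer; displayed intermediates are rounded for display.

recognized (one wheel, involute flank): single-mesh tooth geometry, m = 1.952, N = 12
pitch radius r_p = m·N/2 = 1.952·12/2 = 11.712000
base radius r_b = r_p·cos α = 11.712000·cos 23.263° = 10.759833
roll angle φ = 14.237° = 0.24848253 rad
x = r_b·(cos φ + φ·sin φ) = 11.086899
y = r_b·(sin φ − φ·cos φ) = 0.054687

x=11.086899 y=0.054687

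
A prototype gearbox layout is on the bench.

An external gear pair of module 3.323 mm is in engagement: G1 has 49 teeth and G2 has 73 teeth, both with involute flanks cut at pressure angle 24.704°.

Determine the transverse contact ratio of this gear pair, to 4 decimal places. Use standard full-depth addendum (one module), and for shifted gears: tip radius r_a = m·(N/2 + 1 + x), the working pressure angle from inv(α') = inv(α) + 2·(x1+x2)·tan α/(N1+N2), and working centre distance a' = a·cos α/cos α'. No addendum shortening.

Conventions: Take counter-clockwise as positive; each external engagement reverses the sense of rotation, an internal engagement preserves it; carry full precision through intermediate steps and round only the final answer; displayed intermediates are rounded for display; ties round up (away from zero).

class = single-mesh tooth geometry [involute pair 49T × 73T, m = 3.323]
base radii: r_b1 = 73.962455, r_b2 = 110.188964
tip radii: r_a1 = 84.736500, r_a2 = 124.612500
no profile shift: α' = α, a' = a
action lengths: √(r_a1²−r_b1²) = 41.350086, √(r_a2²−r_b2²) = 58.195080
base pitch p_b = π·m·cos α = 9.484078
CR = (41.350086 + 58.195080 − 202.703000·sin 24.70400°)/9.484078 = 1.563610
contact ratio ≈ 1.5636

1.5636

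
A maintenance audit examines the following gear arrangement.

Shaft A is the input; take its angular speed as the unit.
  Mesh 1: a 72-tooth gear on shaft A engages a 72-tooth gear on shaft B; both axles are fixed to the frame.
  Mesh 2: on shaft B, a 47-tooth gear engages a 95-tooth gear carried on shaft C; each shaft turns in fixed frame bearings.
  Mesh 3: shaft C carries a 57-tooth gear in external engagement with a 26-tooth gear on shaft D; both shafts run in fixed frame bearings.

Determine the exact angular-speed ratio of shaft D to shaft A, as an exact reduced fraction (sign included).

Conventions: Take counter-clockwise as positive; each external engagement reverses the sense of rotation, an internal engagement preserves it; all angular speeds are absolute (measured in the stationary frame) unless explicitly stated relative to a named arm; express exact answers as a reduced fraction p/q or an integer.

class = fixed-axis compound train [3 meshes; 3 ratios multiply, 3 sense flips]
mesh 1 [72T→72T]: running ratio 1, sense −
mesh 2 [47T→95T]: running ratio 47/95, sense +
mesh 3 [57T→26T]: running ratio 141/130, sense −
ω_out/ω_in = -141/130

-141/130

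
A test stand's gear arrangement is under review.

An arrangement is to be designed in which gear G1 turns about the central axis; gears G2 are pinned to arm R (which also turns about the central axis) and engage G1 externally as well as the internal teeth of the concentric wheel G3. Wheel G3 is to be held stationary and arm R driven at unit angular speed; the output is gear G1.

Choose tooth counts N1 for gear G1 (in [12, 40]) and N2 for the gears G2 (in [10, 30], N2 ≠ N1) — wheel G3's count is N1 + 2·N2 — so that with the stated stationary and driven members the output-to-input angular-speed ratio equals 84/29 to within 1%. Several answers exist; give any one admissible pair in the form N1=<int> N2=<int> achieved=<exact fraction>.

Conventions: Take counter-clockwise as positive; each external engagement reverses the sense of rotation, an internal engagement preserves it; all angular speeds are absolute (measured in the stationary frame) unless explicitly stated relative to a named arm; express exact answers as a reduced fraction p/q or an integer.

topology: planetary set — design target 84/29, arm = carrier (Willis)
Willis with ω_ring = 0: ω_sun/ω_arm = (N1+N3)/N1; set equal to 84/29  ⇒  N3/N1 = 84/29 − 1 = 55/29
N3 = N1 + 2·N2  ⇒  N2/N1 = (N3/N1 − 1)/2 = (55/29 − 1)/2 = 13/29
smallest multiple with N1 ≥ 12 and N2 ≥ 10: k = 1  ⇒  N1 = 1·29 = 29, N2 = 1·13 = 13 (N1 ≤ 40, N2 ≤ 30, N2 ≠ N1 ✓), N3 = 29 + 2·13 = 55
check: (N1+N3)/N1 with N1 = 29, N3 = 55 gives 84/29; |achieved − target| = 0 ≤ 21/725 ✓

N1=29 N2=13 achieved=84/29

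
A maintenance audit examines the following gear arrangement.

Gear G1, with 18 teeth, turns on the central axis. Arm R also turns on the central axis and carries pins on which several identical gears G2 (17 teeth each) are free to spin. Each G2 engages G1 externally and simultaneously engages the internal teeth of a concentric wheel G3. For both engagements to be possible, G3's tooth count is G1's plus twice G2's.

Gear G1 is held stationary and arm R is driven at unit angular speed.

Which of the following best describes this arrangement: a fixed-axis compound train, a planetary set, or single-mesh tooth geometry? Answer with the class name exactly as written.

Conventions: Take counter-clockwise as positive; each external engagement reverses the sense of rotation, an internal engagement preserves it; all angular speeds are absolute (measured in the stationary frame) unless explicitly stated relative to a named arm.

planetary set

recognized (axles ride arm R): planetary set, 18/17/52 teeth
classification: planetary set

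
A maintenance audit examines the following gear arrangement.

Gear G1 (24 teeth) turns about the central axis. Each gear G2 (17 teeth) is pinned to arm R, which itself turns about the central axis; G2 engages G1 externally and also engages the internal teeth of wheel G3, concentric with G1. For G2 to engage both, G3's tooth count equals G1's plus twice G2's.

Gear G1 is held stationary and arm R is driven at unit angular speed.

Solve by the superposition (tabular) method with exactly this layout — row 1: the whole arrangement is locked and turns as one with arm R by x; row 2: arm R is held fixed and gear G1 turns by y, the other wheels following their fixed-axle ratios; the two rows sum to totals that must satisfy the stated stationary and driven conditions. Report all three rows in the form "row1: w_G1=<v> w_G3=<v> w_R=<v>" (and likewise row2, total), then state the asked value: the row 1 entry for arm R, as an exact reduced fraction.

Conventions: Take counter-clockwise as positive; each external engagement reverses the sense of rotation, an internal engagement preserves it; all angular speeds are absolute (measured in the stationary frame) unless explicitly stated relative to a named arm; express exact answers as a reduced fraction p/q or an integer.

planetary set (24T centre, 17T on arm, 58T internal) — Willis relation
row 1 (train locked, turned with arm): all members turn x
row 2 (arm held, sun turns y): ω_ring = −(24/58)·y, ω_arm = 0
boundary: total ω_sun = x + y = 0 and total ω_arm = x = 1  ⇒  y = -1, x = 1
row 2 ring = −(24/58)·(-1) = 12/29
totals (row 1 + row 2): sun 1 + (-1) = 0, ring 1 + 12/29 = 41/29, arm 1 + 0 = 1
asked cell (row1, arm) = 1

row1: w_G1=1 w_G3=1 w_R=1
row2: w_G1=-1 w_G3=12/29 w_R=0
total: w_G1=0 w_G3=41/29 w_R=1
asked value: 1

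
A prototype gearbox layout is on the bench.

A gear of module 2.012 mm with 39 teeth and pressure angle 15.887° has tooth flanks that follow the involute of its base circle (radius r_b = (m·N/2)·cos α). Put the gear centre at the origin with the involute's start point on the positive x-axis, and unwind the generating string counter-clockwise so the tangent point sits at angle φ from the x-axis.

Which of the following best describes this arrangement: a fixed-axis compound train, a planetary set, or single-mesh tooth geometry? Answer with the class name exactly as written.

recognized (one wheel, involute flank): single-mesh tooth geometry, m = 2.012, N = 39
classification: single-mesh tooth geometry

single-mesh tooth geometry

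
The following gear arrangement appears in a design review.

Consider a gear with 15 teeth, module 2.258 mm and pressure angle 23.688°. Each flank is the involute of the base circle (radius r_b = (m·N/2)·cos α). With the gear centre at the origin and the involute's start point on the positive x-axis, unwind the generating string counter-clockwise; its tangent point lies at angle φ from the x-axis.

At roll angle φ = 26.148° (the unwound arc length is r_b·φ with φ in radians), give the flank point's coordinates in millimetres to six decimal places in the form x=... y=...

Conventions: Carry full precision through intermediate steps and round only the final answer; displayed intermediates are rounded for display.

x=17.040013 y=0.481188

topology: single-mesh involute geometry — m = 2.258, N = 15
pitch radius r_p = m·N/2 = 2.258·15/2 = 16.935000
base radius r_b = r_p·cos α = 16.935000·cos 23.688° = 15.508171
roll angle φ = 26.148° = 0.45636869 rad
x = r_b·(cos φ + φ·sin φ) = 17.040013
y = r_b·(sin φ − φ·cos φ) = 0.481188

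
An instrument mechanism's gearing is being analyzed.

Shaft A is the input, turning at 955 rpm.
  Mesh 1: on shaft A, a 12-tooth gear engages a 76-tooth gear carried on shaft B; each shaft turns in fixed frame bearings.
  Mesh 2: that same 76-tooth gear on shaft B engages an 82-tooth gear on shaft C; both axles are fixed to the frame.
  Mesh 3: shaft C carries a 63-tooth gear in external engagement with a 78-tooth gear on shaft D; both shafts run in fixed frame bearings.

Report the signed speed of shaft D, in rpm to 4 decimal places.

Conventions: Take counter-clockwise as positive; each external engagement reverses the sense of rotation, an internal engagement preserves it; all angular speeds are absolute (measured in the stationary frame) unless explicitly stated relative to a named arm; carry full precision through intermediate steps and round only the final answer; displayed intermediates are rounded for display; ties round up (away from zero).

topology: fixed-axis compound train — 3 meshes, A→D
mesh 1 [12T→76T]: ω = 955.0000×12/76 = 150.7895 rpm, sense flips to −
mesh 2 [76T→82T]: ω = 150.7895×76/82 = 139.7561 rpm, sense flips to +
mesh 3 [63T→78T]: ω = 139.7561×63/78 = 112.8799 rpm, sense flips to −
signed output speed = -112.8799 rpm

-112.8799 rpm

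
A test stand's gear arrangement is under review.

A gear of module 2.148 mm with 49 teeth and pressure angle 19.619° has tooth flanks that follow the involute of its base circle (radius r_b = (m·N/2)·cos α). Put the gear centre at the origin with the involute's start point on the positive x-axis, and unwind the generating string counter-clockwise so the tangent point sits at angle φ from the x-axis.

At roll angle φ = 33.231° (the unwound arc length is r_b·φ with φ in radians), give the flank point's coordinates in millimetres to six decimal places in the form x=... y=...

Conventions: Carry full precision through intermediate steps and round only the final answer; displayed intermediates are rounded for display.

single-mesh involute tooth geometry (49T wheel at module 2.148)
pitch radius r_p = m·N/2 = 2.148·49/2 = 52.626000
base radius r_b = r_p·cos α = 52.626000·cos 19.619° = 49.570859
roll angle φ = 33.231° = 0.57999036 rad
x = r_b·(cos φ + φ·sin φ) = 57.220230
y = r_b·(sin φ − φ·cos φ) = 3.116646

x=57.220230 y=3.116646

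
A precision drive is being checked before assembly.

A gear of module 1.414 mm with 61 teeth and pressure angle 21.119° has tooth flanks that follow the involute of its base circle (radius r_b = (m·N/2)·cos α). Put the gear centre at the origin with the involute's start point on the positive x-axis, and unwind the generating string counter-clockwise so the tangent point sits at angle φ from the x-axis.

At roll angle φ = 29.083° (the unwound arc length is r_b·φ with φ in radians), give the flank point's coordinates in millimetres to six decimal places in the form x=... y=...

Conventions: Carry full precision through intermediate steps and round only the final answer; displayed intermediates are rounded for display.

topology: single-mesh involute geometry — m = 1.414, N = 61
pitch radius r_p = m·N/2 = 1.414·61/2 = 43.127000
base radius r_b = r_p·cos α = 43.127000·cos 21.119° = 40.230336
roll angle φ = 29.083° = 0.50759411 rad
x = r_b·(cos φ + φ·sin φ) = 45.083960
y = r_b·(sin φ − φ·cos φ) = 1.709035

x=45.083960 y=1.709035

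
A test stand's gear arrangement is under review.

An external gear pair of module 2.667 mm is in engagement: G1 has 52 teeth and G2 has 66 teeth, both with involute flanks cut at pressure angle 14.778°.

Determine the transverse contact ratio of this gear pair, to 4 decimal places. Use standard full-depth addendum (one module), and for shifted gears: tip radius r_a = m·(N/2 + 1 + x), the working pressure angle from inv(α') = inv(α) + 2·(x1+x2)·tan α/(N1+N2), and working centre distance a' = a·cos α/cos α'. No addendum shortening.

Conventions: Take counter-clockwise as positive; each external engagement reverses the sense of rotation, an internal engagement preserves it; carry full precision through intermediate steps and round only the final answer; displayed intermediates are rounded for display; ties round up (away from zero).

2.1529

recognized (one external pair, fixed centres): single-mesh tooth geometry, m = 2.667, N1 = 52, N2 = 66
base radii: r_b1 = 67.048264, r_b2 = 85.099719
tip radii: r_a1 = 72.009000, r_a2 = 90.678000
no profile shift: α' = α, a' = a
action lengths: √(r_a1²−r_b1²) = 26.264546, √(r_a2²−r_b2²) = 31.313534
base pitch p_b = π·m·cos α = 8.101474
CR = (26.264546 + 31.313534 − 157.353000·sin 14.77800°)/8.101474 = 2.152860
contact ratio ≈ 2.1529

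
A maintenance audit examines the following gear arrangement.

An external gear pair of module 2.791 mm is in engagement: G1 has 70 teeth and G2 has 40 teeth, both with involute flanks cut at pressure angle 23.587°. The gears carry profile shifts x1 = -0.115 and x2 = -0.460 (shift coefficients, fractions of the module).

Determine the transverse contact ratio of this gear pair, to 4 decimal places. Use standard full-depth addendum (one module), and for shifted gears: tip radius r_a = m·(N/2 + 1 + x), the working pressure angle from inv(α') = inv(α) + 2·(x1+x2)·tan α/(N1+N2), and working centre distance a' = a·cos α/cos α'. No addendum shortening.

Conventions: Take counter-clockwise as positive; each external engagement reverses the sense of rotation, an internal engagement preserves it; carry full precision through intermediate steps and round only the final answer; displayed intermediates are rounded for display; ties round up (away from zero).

1.6939

single-mesh involute tooth geometry (70T engaging 40T at module 2.791)
base radii: r_b1 = 89.523764, r_b2 = 51.156437
tip radii: r_a1 = 100.155035, r_a2 = 57.327140
inv(α') = inv(23.587°) + 2·(-0.115-0.460)·tan α/(70+40) = 0.02038362  ⇒  α' = 22.11510°
a' = a·cos α / cos α' = 153.5050·cos 23.587°/cos 22.11510° = 151.852041
action lengths: √(r_a1²−r_b1²) = 44.905753, √(r_a2²−r_b2²) = 25.873151
base pitch p_b = π·m·cos α = 8.035634
CR = (44.905753 + 25.873151 − 151.852041·sin 22.11510°)/8.035634 = 1.693880
contact ratio ≈ 1.6939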